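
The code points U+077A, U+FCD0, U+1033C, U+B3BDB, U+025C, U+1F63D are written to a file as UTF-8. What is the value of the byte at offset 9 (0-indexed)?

U+077A → 2-byte form DD BA at offsets 0–1.
U+FCD0 → 3-byte form EF B3 90 at offsets 2–4.
U+1033C → 4-byte form F0 90 8C BC at offsets 5–8.
U+B3BDB → 4-byte form F2 B3 AF 9B at offsets 9–12.
Offset 9 falls in char 4's range; it's byte 1 of F2 B3 AF 9B = 0xF2.

0xF2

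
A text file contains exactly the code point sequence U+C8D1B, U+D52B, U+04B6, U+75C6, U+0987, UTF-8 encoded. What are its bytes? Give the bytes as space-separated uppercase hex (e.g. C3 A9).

F3 88 B4 9B ED 94 AB D2 B6 E7 97 86 E0 A6 87

U+C8D1B: 4-byte form → F3 88 B4 9B.
U+D52B: 3-byte form → ED 94 AB.
U+04B6: 2-byte form → D2 B6.
U+75C6: 3-byte form → E7 97 86.
U+0987: 3-byte form → E0 A6 87.
Concatenated (15 bytes): F3 88 B4 9B ED 94 AB D2 B6 E7 97 86 E0 A6 87.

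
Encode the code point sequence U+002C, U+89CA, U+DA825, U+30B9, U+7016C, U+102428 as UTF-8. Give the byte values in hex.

2C E8 A7 8A F3 9A A0 A5 E3 82 B9 F1 B0 85 AC F4 82 90 A8

U+002C: 1-byte form → 2C.
U+89CA: 3-byte form → E8 A7 8A.
U+DA825: 4-byte form → F3 9A A0 A5.
U+30B9: 3-byte form → E3 82 B9.
U+7016C: 4-byte form → F1 B0 85 AC.
U+102428: 4-byte form → F4 82 90 A8.
Concatenated (19 bytes): 2C E8 A7 8A F3 9A A0 A5 E3 82 B9 F1 B0 85 AC F4 82 90 A8.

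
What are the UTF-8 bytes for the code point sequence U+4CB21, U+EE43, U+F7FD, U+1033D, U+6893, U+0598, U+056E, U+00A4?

U+4CB21: 4-byte form → F1 8C AC A1.
U+EE43: 3-byte form → EE B9 83.
U+F7FD: 3-byte form → EF 9F BD.
U+1033D: 4-byte form → F0 90 8C BD.
U+6893: 3-byte form → E6 A2 93.
U+0598: 2-byte form → D6 98.
U+056E: 2-byte form → D5 AE.
U+00A4: 2-byte form → C2 A4.
Concatenated (23 bytes): F1 8C AC A1 EE B9 83 EF 9F BD F0 90 8C BD E6 A2 93 D6 98 D5 AE C2 A4.

F1 8C AC A1 EE B9 83 EF 9F BD F0 90 8C BD E6 A2 93 D6 98 D5 AE C2 A4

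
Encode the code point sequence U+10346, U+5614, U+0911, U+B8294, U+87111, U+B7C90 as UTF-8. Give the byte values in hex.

F0 90 8D 86 E5 98 94 E0 A4 91 F2 B8 8A 94 F2 87 84 91 F2 B7 B2 90

U+10346: 4-byte form → F0 90 8D 86.
U+5614: 3-byte form → E5 98 94.
U+0911: 3-byte form → E0 A4 91.
U+B8294: 4-byte form → F2 B8 8A 94.
U+87111: 4-byte form → F2 87 84 91.
U+B7C90: 4-byte form → F2 B7 B2 90.
Concatenated (22 bytes): F0 90 8D 86 E5 98 94 E0 A4 91 F2 B8 8A 94 F2 87 84 91 F2 B7 B2 90.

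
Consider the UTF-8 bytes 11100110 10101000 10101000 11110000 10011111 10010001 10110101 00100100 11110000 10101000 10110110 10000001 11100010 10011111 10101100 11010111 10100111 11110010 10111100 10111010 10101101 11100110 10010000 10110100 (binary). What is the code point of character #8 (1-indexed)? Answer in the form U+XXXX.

U+6434

Offset 0: leading byte 0xE6 = 11100110 → 3-byte char #1 = E6 A8 A8.
Offset 3: leading byte 0xF0 = 11110000 → 4-byte char #2 = F0 9F 91 B5.
Offset 7: leading byte 0x24 = 00100100 → 1-byte char #3 = 24.
Offset 8: leading byte 0xF0 = 11110000 → 4-byte char #4 = F0 A8 B6 81.
Offset 12: leading byte 0xE2 = 11100010 → 3-byte char #5 = E2 9F AC.
Offset 15: leading byte 0xD7 = 11010111 → 2-byte char #6 = D7 A7.
Offset 17: leading byte 0xF2 = 11110010 → 4-byte char #7 = F2 BC BA AD.
Offset 21: leading byte 0xE6 = 11100110 → 3-byte char #8 = E6 90 B4.
Leading byte 0xE6 = 11100110 matches 1110xxxx → 3-byte sequence.
Byte 1: 0xE6 = 11100110, payload 0110 (4 bits).
Byte 2: 0x90 = 10010000 (10xxxxxx ✓), payload 010000.
Byte 3: 0xB4 = 10110100 (10xxxxxx ✓), payload 110100.
Concatenate: 0110010000110100 = 0x6434 (16 bits → U+6434).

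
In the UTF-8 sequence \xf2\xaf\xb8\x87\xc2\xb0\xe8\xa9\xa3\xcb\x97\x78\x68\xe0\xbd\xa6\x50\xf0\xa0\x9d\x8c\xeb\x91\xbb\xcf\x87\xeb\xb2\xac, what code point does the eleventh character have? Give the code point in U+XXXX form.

U+03C7

Offset 0: leading byte 0xF2 = 11110010 → 4-byte char #1 = F2 AF B8 87.
Offset 4: leading byte 0xC2 = 11000010 → 2-byte char #2 = C2 B0.
Offset 6: leading byte 0xE8 = 11101000 → 3-byte char #3 = E8 A9 A3.
Offset 9: leading byte 0xCB = 11001011 → 2-byte char #4 = CB 97.
Offset 11: leading byte 0x78 = 01111000 → 1-byte char #5 = 78.
Offset 12: leading byte 0x68 = 01101000 → 1-byte char #6 = 68.
Offset 13: leading byte 0xE0 = 11100000 → 3-byte char #7 = E0 BD A6.
Offset 16: leading byte 0x50 = 01010000 → 1-byte char #8 = 50.
Offset 17: leading byte 0xF0 = 11110000 → 4-byte char #9 = F0 A0 9D 8C.
Offset 21: leading byte 0xEB = 11101011 → 3-byte char #10 = EB 91 BB.
Offset 24: leading byte 0xCF = 11001111 → 2-byte char #11 = CF 87.
Leading byte 0xCF = 11001111 matches 110xxxxx → 2-byte sequence.
Byte 1: 0xCF = 11001111, payload 01111 (5 bits).
Byte 2: 0x87 = 10000111 (10xxxxxx ✓), payload 000111.
Concatenate: 01111000111 = 0x3C7 (11 bits → U+03C7).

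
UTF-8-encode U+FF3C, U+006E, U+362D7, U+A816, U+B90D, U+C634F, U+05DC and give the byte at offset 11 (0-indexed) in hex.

0xEB

U+FF3C → 3-byte form EF BC BC at offsets 0–2.
U+006E → 1-byte form 6E at offsets 3–3.
U+362D7 → 4-byte form F0 B6 8B 97 at offsets 4–7.
U+A816 → 3-byte form EA A0 96 at offsets 8–10.
U+B90D → 3-byte form EB A4 8D at offsets 11–13.
Offset 11 falls in char 5's range; it's byte 1 of EB A4 8D = 0xEB.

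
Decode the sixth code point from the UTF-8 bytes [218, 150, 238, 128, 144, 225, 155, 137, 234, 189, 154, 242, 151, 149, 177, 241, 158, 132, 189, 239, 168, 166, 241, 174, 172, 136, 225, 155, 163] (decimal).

U+5E13D

Offset 0: leading byte 0xDA = 11011010 → 2-byte char #1 = DA 96.
Offset 2: leading byte 0xEE = 11101110 → 3-byte char #2 = EE 80 90.
Offset 5: leading byte 0xE1 = 11100001 → 3-byte char #3 = E1 9B 89.
Offset 8: leading byte 0xEA = 11101010 → 3-byte char #4 = EA BD 9A.
Offset 11: leading byte 0xF2 = 11110010 → 4-byte char #5 = F2 97 95 B1.
Offset 15: leading byte 0xF1 = 11110001 → 4-byte char #6 = F1 9E 84 BD.
Leading byte 0xF1 = 11110001 matches 11110xxx → 4-byte sequence.
Byte 1: 0xF1 = 11110001, payload 001 (3 bits).
Byte 2: 0x9E = 10011110 (10xxxxxx ✓), payload 011110.
Byte 3: 0x84 = 10000100 (10xxxxxx ✓), payload 000100.
Byte 4: 0xBD = 10111101 (10xxxxxx ✓), payload 111101.
Concatenate: 001011110000100111101 = 0x5E13D (21 bits → U+5E13D).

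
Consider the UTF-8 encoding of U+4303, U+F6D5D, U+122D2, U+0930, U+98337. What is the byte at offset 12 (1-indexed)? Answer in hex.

0xE0

1-indexed offset 12 is 0-indexed offset 11.
U+4303 → 3-byte form E4 8C 83 at offsets 0–2.
U+F6D5D → 4-byte form F3 B6 B5 9D at offsets 3–6.
U+122D2 → 4-byte form F0 92 8B 92 at offsets 7–10.
U+0930 → 3-byte form E0 A4 B0 at offsets 11–13.
Offset 11 falls in char 4's range; it's byte 1 of E0 A4 B0 = 0xE0.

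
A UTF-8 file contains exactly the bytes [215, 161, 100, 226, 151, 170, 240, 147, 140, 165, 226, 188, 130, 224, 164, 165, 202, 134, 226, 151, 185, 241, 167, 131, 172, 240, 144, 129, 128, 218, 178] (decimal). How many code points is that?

Byte at offset 0: 0xD7 = 11010111 → 2-byte char (#1). Advance 2.
Byte at offset 2: 0x64 = 01100100 → 1-byte char (#2). Advance 1.
Byte at offset 3: 0xE2 = 11100010 → 3-byte char (#3). Advance 3.
Byte at offset 6: 0xF0 = 11110000 → 4-byte char (#4). Advance 4.
Byte at offset 10: 0xE2 = 11100010 → 3-byte char (#5). Advance 3.
Byte at offset 13: 0xE0 = 11100000 → 3-byte char (#6). Advance 3.
Byte at offset 16: 0xCA = 11001010 → 2-byte char (#7). Advance 2.
Byte at offset 18: 0xE2 = 11100010 → 3-byte char (#8). Advance 3.
Byte at offset 21: 0xF1 = 11110001 → 4-byte char (#9). Advance 4.
Byte at offset 25: 0xF0 = 11110000 → 4-byte char (#10). Advance 4.
Byte at offset 29: 0xDA = 11011010 → 2-byte char (#11). Advance 2.
Reached end at offset 31 after 11 code points.

11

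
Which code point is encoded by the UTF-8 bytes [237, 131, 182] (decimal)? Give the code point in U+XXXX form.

Leading byte 0xED = 11101101 matches 1110xxxx → 3-byte sequence.
Byte 1: 0xED = 11101101, payload 1101 (4 bits).
Byte 2: 0x83 = 10000011 (10xxxxxx ✓), payload 000011.
Byte 3: 0xB6 = 10110110 (10xxxxxx ✓), payload 110110.
Concatenate: 1101000011110110 = 0xD0F6 (16 bits → U+D0F6).

U+D0F6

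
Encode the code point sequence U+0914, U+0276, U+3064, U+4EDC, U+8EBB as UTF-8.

E0 A4 94 C9 B6 E3 81 A4 E4 BB 9C E8 BA BB

U+0914: 3-byte form → E0 A4 94.
U+0276: 2-byte form → C9 B6.
U+3064: 3-byte form → E3 81 A4.
U+4EDC: 3-byte form → E4 BB 9C.
U+8EBB: 3-byte form → E8 BA BB.
Concatenated (14 bytes): E0 A4 94 C9 B6 E3 81 A4 E4 BB 9C E8 BA BB.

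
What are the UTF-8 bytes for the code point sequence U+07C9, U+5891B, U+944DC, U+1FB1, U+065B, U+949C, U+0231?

DF 89 F1 98 A4 9B F2 94 93 9C E1 BE B1 D9 9B E9 92 9C C8 B1

U+07C9: 2-byte form → DF 89.
U+5891B: 4-byte form → F1 98 A4 9B.
U+944DC: 4-byte form → F2 94 93 9C.
U+1FB1: 3-byte form → E1 BE B1.
U+065B: 2-byte form → D9 9B.
U+949C: 3-byte form → E9 92 9C.
U+0231: 2-byte form → C8 B1.
Concatenated (20 bytes): DF 89 F1 98 A4 9B F2 94 93 9C E1 BE B1 D9 9B E9 92 9C C8 B1.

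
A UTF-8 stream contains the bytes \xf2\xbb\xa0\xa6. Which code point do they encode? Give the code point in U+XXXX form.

Leading byte 0xF2 = 11110010 matches 11110xxx → 4-byte sequence.
Byte 1: 0xF2 = 11110010, payload 010 (3 bits).
Byte 2: 0xBB = 10111011 (10xxxxxx ✓), payload 111011.
Byte 3: 0xA0 = 10100000 (10xxxxxx ✓), payload 100000.
Byte 4: 0xA6 = 10100110 (10xxxxxx ✓), payload 100110.
Concatenate: 010111011100000100110 = 0xBB826 (21 bits → U+BB826).

U+BB826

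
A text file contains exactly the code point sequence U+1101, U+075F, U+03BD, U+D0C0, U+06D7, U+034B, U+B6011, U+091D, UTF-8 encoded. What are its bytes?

U+1101: 3-byte form → E1 84 81.
U+075F: 2-byte form → DD 9F.
U+03BD: 2-byte form → CE BD.
U+D0C0: 3-byte form → ED 83 80.
U+06D7: 2-byte form → DB 97.
U+034B: 2-byte form → CD 8B.
U+B6011: 4-byte form → F2 B6 80 91.
U+091D: 3-byte form → E0 A4 9D.
Concatenated (21 bytes): E1 84 81 DD 9F CE BD ED 83 80 DB 97 CD 8B F2 B6 80 91 E0 A4 9D.

E1 84 81 DD 9F CE BD ED 83 80 DB 97 CD 8B F2 B6 80 91 E0 A4 9D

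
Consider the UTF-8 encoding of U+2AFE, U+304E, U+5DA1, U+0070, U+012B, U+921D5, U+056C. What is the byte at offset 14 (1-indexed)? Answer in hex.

0x92

1-indexed offset 14 is 0-indexed offset 13.
U+2AFE → 3-byte form E2 AB BE at offsets 0–2.
U+304E → 3-byte form E3 81 8E at offsets 3–5.
U+5DA1 → 3-byte form E5 B6 A1 at offsets 6–8.
U+0070 → 1-byte form 70 at offsets 9–9.
U+012B → 2-byte form C4 AB at offsets 10–11.
U+921D5 → 4-byte form F2 92 87 95 at offsets 12–15.
Offset 13 falls in char 6's range; it's byte 2 of F2 92 87 95 = 0x92.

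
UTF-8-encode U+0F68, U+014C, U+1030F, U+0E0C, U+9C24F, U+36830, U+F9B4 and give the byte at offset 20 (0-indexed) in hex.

U+0F68 → 3-byte form E0 BD A8 at offsets 0–2.
U+014C → 2-byte form C5 8C at offsets 3–4.
U+1030F → 4-byte form F0 90 8C 8F at offsets 5–8.
U+0E0C → 3-byte form E0 B8 8C at offsets 9–11.
U+9C24F → 4-byte form F2 9C 89 8F at offsets 12–15.
U+36830 → 4-byte form F0 B6 A0 B0 at offsets 16–19.
U+F9B4 → 3-byte form EF A6 B4 at offsets 20–22.
Offset 20 falls in char 7's range; it's byte 1 of EF A6 B4 = 0xEF.

0xEF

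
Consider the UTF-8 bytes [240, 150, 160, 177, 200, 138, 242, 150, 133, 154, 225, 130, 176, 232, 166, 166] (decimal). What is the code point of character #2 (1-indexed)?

Offset 0: leading byte 0xF0 = 11110000 → 4-byte char #1 = F0 96 A0 B1.
Offset 4: leading byte 0xC8 = 11001000 → 2-byte char #2 = C8 8A.
Leading byte 0xC8 = 11001000 matches 110xxxxx → 2-byte sequence.
Byte 1: 0xC8 = 11001000, payload 01000 (5 bits).
Byte 2: 0x8A = 10001010 (10xxxxxx ✓), payload 001010.
Concatenate: 01000001010 = 0x20A (11 bits → U+020A).

U+020A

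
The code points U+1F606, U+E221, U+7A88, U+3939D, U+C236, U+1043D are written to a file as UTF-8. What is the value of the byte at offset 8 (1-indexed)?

0xE7

1-indexed offset 8 is 0-indexed offset 7.
U+1F606 → 4-byte form F0 9F 98 86 at offsets 0–3.
U+E221 → 3-byte form EE 88 A1 at offsets 4–6.
U+7A88 → 3-byte form E7 AA 88 at offsets 7–9.
Offset 7 falls in char 3's range; it's byte 1 of E7 AA 88 = 0xE7.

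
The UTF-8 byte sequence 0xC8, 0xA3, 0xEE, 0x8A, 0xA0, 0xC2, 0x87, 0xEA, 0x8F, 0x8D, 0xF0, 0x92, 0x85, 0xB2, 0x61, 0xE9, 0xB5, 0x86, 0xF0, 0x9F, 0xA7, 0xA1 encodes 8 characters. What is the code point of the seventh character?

U+9D46

Offset 0: leading byte 0xC8 = 11001000 → 2-byte char #1 = C8 A3.
Offset 2: leading byte 0xEE = 11101110 → 3-byte char #2 = EE 8A A0.
Offset 5: leading byte 0xC2 = 11000010 → 2-byte char #3 = C2 87.
Offset 7: leading byte 0xEA = 11101010 → 3-byte char #4 = EA 8F 8D.
Offset 10: leading byte 0xF0 = 11110000 → 4-byte char #5 = F0 92 85 B2.
Offset 14: leading byte 0x61 = 01100001 → 1-byte char #6 = 61.
Offset 15: leading byte 0xE9 = 11101001 → 3-byte char #7 = E9 B5 86.
Leading byte 0xE9 = 11101001 matches 1110xxxx → 3-byte sequence.
Byte 1: 0xE9 = 11101001, payload 1001 (4 bits).
Byte 2: 0xB5 = 10110101 (10xxxxxx ✓), payload 110101.
Byte 3: 0x86 = 10000110 (10xxxxxx ✓), payload 000110.
Concatenate: 1001110101000110 = 0x9D46 (16 bits → U+9D46).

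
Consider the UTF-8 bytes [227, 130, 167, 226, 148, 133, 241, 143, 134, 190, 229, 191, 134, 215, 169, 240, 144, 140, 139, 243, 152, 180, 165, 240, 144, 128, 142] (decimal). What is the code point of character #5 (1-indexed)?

U+05E9

Offset 0: leading byte 0xE3 = 11100011 → 3-byte char #1 = E3 82 A7.
Offset 3: leading byte 0xE2 = 11100010 → 3-byte char #2 = E2 94 85.
Offset 6: leading byte 0xF1 = 11110001 → 4-byte char #3 = F1 8F 86 BE.
Offset 10: leading byte 0xE5 = 11100101 → 3-byte char #4 = E5 BF 86.
Offset 13: leading byte 0xD7 = 11010111 → 2-byte char #5 = D7 A9.
Leading byte 0xD7 = 11010111 matches 110xxxxx → 2-byte sequence.
Byte 1: 0xD7 = 11010111, payload 10111 (5 bits).
Byte 2: 0xA9 = 10101001 (10xxxxxx ✓), payload 101001.
Concatenate: 10111101001 = 0x5E9 (11 bits → U+05E9).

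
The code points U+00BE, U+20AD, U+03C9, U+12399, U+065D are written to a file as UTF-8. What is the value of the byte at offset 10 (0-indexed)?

0x99

U+00BE → 2-byte form C2 BE at offsets 0–1.
U+20AD → 3-byte form E2 82 AD at offsets 2–4.
U+03C9 → 2-byte form CF 89 at offsets 5–6.
U+12399 → 4-byte form F0 92 8E 99 at offsets 7–10.
Offset 10 falls in char 4's range; it's byte 4 of F0 92 8E 99 = 0x99.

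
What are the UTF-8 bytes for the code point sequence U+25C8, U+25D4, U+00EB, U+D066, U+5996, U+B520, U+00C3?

E2 97 88 E2 97 94 C3 AB ED 81 A6 E5 A6 96 EB 94 A0 C3 83

U+25C8: 3-byte form → E2 97 88.
U+25D4: 3-byte form → E2 97 94.
U+00EB: 2-byte form → C3 AB.
U+D066: 3-byte form → ED 81 A6.
U+5996: 3-byte form → E5 A6 96.
U+B520: 3-byte form → EB 94 A0.
U+00C3: 2-byte form → C3 83.
Concatenated (19 bytes): E2 97 88 E2 97 94 C3 AB ED 81 A6 E5 A6 96 EB 94 A0 C3 83.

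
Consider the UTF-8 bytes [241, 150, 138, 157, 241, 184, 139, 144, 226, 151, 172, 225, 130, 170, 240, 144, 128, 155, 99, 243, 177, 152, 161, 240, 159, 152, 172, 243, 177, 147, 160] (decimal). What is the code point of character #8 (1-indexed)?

Offset 0: leading byte 0xF1 = 11110001 → 4-byte char #1 = F1 96 8A 9D.
Offset 4: leading byte 0xF1 = 11110001 → 4-byte char #2 = F1 B8 8B 90.
Offset 8: leading byte 0xE2 = 11100010 → 3-byte char #3 = E2 97 AC.
Offset 11: leading byte 0xE1 = 11100001 → 3-byte char #4 = E1 82 AA.
Offset 14: leading byte 0xF0 = 11110000 → 4-byte char #5 = F0 90 80 9B.
Offset 18: leading byte 0x63 = 01100011 → 1-byte char #6 = 63.
Offset 19: leading byte 0xF3 = 11110011 → 4-byte char #7 = F3 B1 98 A1.
Offset 23: leading byte 0xF0 = 11110000 → 4-byte char #8 = F0 9F 98 AC.
Leading byte 0xF0 = 11110000 matches 11110xxx → 4-byte sequence.
Byte 1: 0xF0 = 11110000, payload 000 (3 bits).
Byte 2: 0x9F = 10011111 (10xxxxxx ✓), payload 011111.
Byte 3: 0x98 = 10011000 (10xxxxxx ✓), payload 011000.
Byte 4: 0xAC = 10101100 (10xxxxxx ✓), payload 101100.
Concatenate: 000011111011000101100 = 0x1F62C (21 bits → U+1F62C).

U+1F62C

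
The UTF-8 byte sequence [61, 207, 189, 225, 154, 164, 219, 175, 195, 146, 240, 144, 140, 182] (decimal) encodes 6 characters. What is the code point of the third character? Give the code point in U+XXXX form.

U+16A4

Offset 0: leading byte 0x3D = 00111101 → 1-byte char #1 = 3D.
Offset 1: leading byte 0xCF = 11001111 → 2-byte char #2 = CF BD.
Offset 3: leading byte 0xE1 = 11100001 → 3-byte char #3 = E1 9A A4.
Leading byte 0xE1 = 11100001 matches 1110xxxx → 3-byte sequence.
Byte 1: 0xE1 = 11100001, payload 0001 (4 bits).
Byte 2: 0x9A = 10011010 (10xxxxxx ✓), payload 011010.
Byte 3: 0xA4 = 10100100 (10xxxxxx ✓), payload 100100.
Concatenate: 0001011010100100 = 0x16A4 (16 bits → U+16A4).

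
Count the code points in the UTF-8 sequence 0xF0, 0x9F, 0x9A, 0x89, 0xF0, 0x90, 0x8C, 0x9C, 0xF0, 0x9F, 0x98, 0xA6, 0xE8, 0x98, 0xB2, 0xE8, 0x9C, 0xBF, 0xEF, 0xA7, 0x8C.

Byte at offset 0: 0xF0 = 11110000 → 4-byte char (#1). Advance 4.
Byte at offset 4: 0xF0 = 11110000 → 4-byte char (#2). Advance 4.
Byte at offset 8: 0xF0 = 11110000 → 4-byte char (#3). Advance 4.
Byte at offset 12: 0xE8 = 11101000 → 3-byte char (#4). Advance 3.
Byte at offset 15: 0xE8 = 11101000 → 3-byte char (#5). Advance 3.
Byte at offset 18: 0xEF = 11101111 → 3-byte char (#6). Advance 3.
Reached end at offset 21 after 6 code points.

6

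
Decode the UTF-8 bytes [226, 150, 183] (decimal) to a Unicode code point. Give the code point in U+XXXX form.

Leading byte 0xE2 = 11100010 matches 1110xxxx → 3-byte sequence.
Byte 1: 0xE2 = 11100010, payload 0010 (4 bits).
Byte 2: 0x96 = 10010110 (10xxxxxx ✓), payload 010110.
Byte 3: 0xB7 = 10110111 (10xxxxxx ✓), payload 110111.
Concatenate: 0010010110110111 = 0x25B7 (16 bits → U+25B7).

U+25B7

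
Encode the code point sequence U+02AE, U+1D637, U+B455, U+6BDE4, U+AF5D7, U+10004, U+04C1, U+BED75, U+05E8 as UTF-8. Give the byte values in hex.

U+02AE: 2-byte form → CA AE.
U+1D637: 4-byte form → F0 9D 98 B7.
U+B455: 3-byte form → EB 91 95.
U+6BDE4: 4-byte form → F1 AB B7 A4.
U+AF5D7: 4-byte form → F2 AF 97 97.
U+10004: 4-byte form → F0 90 80 84.
U+04C1: 2-byte form → D3 81.
U+BED75: 4-byte form → F2 BE B5 B5.
U+05E8: 2-byte form → D7 A8.
Concatenated (29 bytes): CA AE F0 9D 98 B7 EB 91 95 F1 AB B7 A4 F2 AF 97 97 F0 90 80 84 D3 81 F2 BE B5 B5 D7 A8.

CA AE F0 9D 98 B7 EB 91 95 F1 AB B7 A4 F2 AF 97 97 F0 90 80 84 D3 81 F2 BE B5 B5 D7 A8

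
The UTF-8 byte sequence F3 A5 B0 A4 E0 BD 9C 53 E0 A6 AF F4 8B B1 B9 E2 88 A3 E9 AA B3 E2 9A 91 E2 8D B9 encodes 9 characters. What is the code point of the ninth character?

U+2379

Offset 0: leading byte 0xF3 = 11110011 → 4-byte char #1 = F3 A5 B0 A4.
Offset 4: leading byte 0xE0 = 11100000 → 3-byte char #2 = E0 BD 9C.
Offset 7: leading byte 0x53 = 01010011 → 1-byte char #3 = 53.
Offset 8: leading byte 0xE0 = 11100000 → 3-byte char #4 = E0 A6 AF.
Offset 11: leading byte 0xF4 = 11110100 → 4-byte char #5 = F4 8B B1 B9.
Offset 15: leading byte 0xE2 = 11100010 → 3-byte char #6 = E2 88 A3.
Offset 18: leading byte 0xE9 = 11101001 → 3-byte char #7 = E9 AA B3.
Offset 21: leading byte 0xE2 = 11100010 → 3-byte char #8 = E2 9A 91.
Offset 24: leading byte 0xE2 = 11100010 → 3-byte char #9 = E2 8D B9.
Leading byte 0xE2 = 11100010 matches 1110xxxx → 3-byte sequence.
Byte 1: 0xE2 = 11100010, payload 0010 (4 bits).
Byte 2: 0x8D = 10001101 (10xxxxxx ✓), payload 001101.
Byte 3: 0xB9 = 10111001 (10xxxxxx ✓), payload 111001.
Concatenate: 0010001101111001 = 0x2379 (16 bits → U+2379).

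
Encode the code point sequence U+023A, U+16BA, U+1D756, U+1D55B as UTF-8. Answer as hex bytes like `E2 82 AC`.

U+023A: 2-byte form → C8 BA.
U+16BA: 3-byte form → E1 9A BA.
U+1D756: 4-byte form → F0 9D 9D 96.
U+1D55B: 4-byte form → F0 9D 95 9B.
Concatenated (13 bytes): C8 BA E1 9A BA F0 9D 9D 96 F0 9D 95 9B.

C8 BA E1 9A BA F0 9D 9D 96 F0 9D 95 9B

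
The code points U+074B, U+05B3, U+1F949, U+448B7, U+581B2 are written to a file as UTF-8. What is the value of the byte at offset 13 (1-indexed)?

1-indexed offset 13 is 0-indexed offset 12.
U+074B → 2-byte form DD 8B at offsets 0–1.
U+05B3 → 2-byte form D6 B3 at offsets 2–3.
U+1F949 → 4-byte form F0 9F A5 89 at offsets 4–7.
U+448B7 → 4-byte form F1 84 A2 B7 at offsets 8–11.
U+581B2 → 4-byte form F1 98 86 B2 at offsets 12–15.
Offset 12 falls in char 5's range; it's byte 1 of F1 98 86 B2 = 0xF1.

0xF1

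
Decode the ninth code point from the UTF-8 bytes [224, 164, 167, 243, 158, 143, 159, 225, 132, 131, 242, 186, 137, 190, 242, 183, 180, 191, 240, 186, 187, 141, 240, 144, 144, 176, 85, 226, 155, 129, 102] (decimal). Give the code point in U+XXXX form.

U+26C1

Offset 0: leading byte 0xE0 = 11100000 → 3-byte char #1 = E0 A4 A7.
Offset 3: leading byte 0xF3 = 11110011 → 4-byte char #2 = F3 9E 8F 9F.
Offset 7: leading byte 0xE1 = 11100001 → 3-byte char #3 = E1 84 83.
Offset 10: leading byte 0xF2 = 11110010 → 4-byte char #4 = F2 BA 89 BE.
Offset 14: leading byte 0xF2 = 11110010 → 4-byte char #5 = F2 B7 B4 BF.
Offset 18: leading byte 0xF0 = 11110000 → 4-byte char #6 = F0 BA BB 8D.
Offset 22: leading byte 0xF0 = 11110000 → 4-byte char #7 = F0 90 90 B0.
Offset 26: leading byte 0x55 = 01010101 → 1-byte char #8 = 55.
Offset 27: leading byte 0xE2 = 11100010 → 3-byte char #9 = E2 9B 81.
Leading byte 0xE2 = 11100010 matches 1110xxxx → 3-byte sequence.
Byte 1: 0xE2 = 11100010, payload 0010 (4 bits).
Byte 2: 0x9B = 10011011 (10xxxxxx ✓), payload 011011.
Byte 3: 0x81 = 10000001 (10xxxxxx ✓), payload 000001.
Concatenate: 0010011011000001 = 0x26C1 (16 bits → U+26C1).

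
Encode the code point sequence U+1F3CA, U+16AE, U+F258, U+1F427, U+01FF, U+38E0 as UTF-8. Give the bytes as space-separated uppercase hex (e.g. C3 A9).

F0 9F 8F 8A E1 9A AE EF 89 98 F0 9F 90 A7 C7 BF E3 A3 A0

U+1F3CA: 4-byte form → F0 9F 8F 8A.
U+16AE: 3-byte form → E1 9A AE.
U+F258: 3-byte form → EF 89 98.
U+1F427: 4-byte form → F0 9F 90 A7.
U+01FF: 2-byte form → C7 BF.
U+38E0: 3-byte form → E3 A3 A0.
Concatenated (19 bytes): F0 9F 8F 8A E1 9A AE EF 89 98 F0 9F 90 A7 C7 BF E3 A3 A0.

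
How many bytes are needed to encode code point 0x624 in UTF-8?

2

U+0624 = 0x624. UTF-8 uses 1 byte below 0x80, 2 below 0x800, 3 below 0x10000, 4 up to 0x10FFFF. 0x624 is in U+0080–U+07FF → 2 bytes.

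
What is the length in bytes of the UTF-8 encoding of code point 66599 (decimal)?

4

U+10427 = 0x10427. UTF-8 uses 1 byte below 0x80, 2 below 0x800, 3 below 0x10000, 4 up to 0x10FFFF. 0x10427 is in U+10000–U+10FFFF → 4 bytes.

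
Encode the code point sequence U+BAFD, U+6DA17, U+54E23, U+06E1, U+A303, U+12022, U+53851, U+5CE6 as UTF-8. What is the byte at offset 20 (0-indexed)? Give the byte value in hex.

U+BAFD → 3-byte form EB AB BD at offsets 0–2.
U+6DA17 → 4-byte form F1 AD A8 97 at offsets 3–6.
U+54E23 → 4-byte form F1 94 B8 A3 at offsets 7–10.
U+06E1 → 2-byte form DB A1 at offsets 11–12.
U+A303 → 3-byte form EA 8C 83 at offsets 13–15.
U+12022 → 4-byte form F0 92 80 A2 at offsets 16–19.
U+53851 → 4-byte form F1 93 A1 91 at offsets 20–23.
Offset 20 falls in char 7's range; it's byte 1 of F1 93 A1 91 = 0xF1.

0xF1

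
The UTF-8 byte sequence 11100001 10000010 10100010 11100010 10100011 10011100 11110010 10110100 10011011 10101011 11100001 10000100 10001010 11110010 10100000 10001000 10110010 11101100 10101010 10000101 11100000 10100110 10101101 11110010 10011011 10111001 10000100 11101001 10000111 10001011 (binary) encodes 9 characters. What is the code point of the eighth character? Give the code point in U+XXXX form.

Offset 0: leading byte 0xE1 = 11100001 → 3-byte char #1 = E1 82 A2.
Offset 3: leading byte 0xE2 = 11100010 → 3-byte char #2 = E2 A3 9C.
Offset 6: leading byte 0xF2 = 11110010 → 4-byte char #3 = F2 B4 9B AB.
Offset 10: leading byte 0xE1 = 11100001 → 3-byte char #4 = E1 84 8A.
Offset 13: leading byte 0xF2 = 11110010 → 4-byte char #5 = F2 A0 88 B2.
Offset 17: leading byte 0xEC = 11101100 → 3-byte char #6 = EC AA 85.
Offset 20: leading byte 0xE0 = 11100000 → 3-byte char #7 = E0 A6 AD.
Offset 23: leading byte 0xF2 = 11110010 → 4-byte char #8 = F2 9B B9 84.
Leading byte 0xF2 = 11110010 matches 11110xxx → 4-byte sequence.
Byte 1: 0xF2 = 11110010, payload 010 (3 bits).
Byte 2: 0x9B = 10011011 (10xxxxxx ✓), payload 011011.
Byte 3: 0xB9 = 10111001 (10xxxxxx ✓), payload 111001.
Byte 4: 0x84 = 10000100 (10xxxxxx ✓), payload 000100.
Concatenate: 010011011111001000100 = 0x9BE44 (21 bits → U+9BE44).

U+9BE44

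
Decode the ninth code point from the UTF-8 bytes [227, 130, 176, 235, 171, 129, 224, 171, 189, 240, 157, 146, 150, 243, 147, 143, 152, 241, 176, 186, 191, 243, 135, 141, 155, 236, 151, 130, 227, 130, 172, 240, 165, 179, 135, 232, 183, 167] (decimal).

U+30AC

Offset 0: leading byte 0xE3 = 11100011 → 3-byte char #1 = E3 82 B0.
Offset 3: leading byte 0xEB = 11101011 → 3-byte char #2 = EB AB 81.
Offset 6: leading byte 0xE0 = 11100000 → 3-byte char #3 = E0 AB BD.
Offset 9: leading byte 0xF0 = 11110000 → 4-byte char #4 = F0 9D 92 96.
Offset 13: leading byte 0xF3 = 11110011 → 4-byte char #5 = F3 93 8F 98.
Offset 17: leading byte 0xF1 = 11110001 → 4-byte char #6 = F1 B0 BA BF.
Offset 21: leading byte 0xF3 = 11110011 → 4-byte char #7 = F3 87 8D 9B.
Offset 25: leading byte 0xEC = 11101100 → 3-byte char #8 = EC 97 82.
Offset 28: leading byte 0xE3 = 11100011 → 3-byte char #9 = E3 82 AC.
Leading byte 0xE3 = 11100011 matches 1110xxxx → 3-byte sequence.
Byte 1: 0xE3 = 11100011, payload 0011 (4 bits).
Byte 2: 0x82 = 10000010 (10xxxxxx ✓), payload 000010.
Byte 3: 0xAC = 10101100 (10xxxxxx ✓), payload 101100.
Concatenate: 0011000010101100 = 0x30AC (16 bits → U+30AC).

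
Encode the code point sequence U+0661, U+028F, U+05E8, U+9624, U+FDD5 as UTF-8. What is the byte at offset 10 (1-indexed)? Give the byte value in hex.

1-indexed offset 10 is 0-indexed offset 9.
U+0661 → 2-byte form D9 A1 at offsets 0–1.
U+028F → 2-byte form CA 8F at offsets 2–3.
U+05E8 → 2-byte form D7 A8 at offsets 4–5.
U+9624 → 3-byte form E9 98 A4 at offsets 6–8.
U+FDD5 → 3-byte form EF B7 95 at offsets 9–11.
Offset 9 falls in char 5's range; it's byte 1 of EF B7 95 = 0xEF.

0xEF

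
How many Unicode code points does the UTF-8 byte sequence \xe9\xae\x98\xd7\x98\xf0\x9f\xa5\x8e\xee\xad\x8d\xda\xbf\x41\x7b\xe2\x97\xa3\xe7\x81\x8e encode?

Byte at offset 0: 0xE9 = 11101001 → 3-byte char (#1). Advance 3.
Byte at offset 3: 0xD7 = 11010111 → 2-byte char (#2). Advance 2.
Byte at offset 5: 0xF0 = 11110000 → 4-byte char (#3). Advance 4.
Byte at offset 9: 0xEE = 11101110 → 3-byte char (#4). Advance 3.
Byte at offset 12: 0xDA = 11011010 → 2-byte char (#5). Advance 2.
Byte at offset 14: 0x41 = 01000001 → 1-byte char (#6). Advance 1.
Byte at offset 15: 0x7B = 01111011 → 1-byte char (#7). Advance 1.
Byte at offset 16: 0xE2 = 11100010 → 3-byte char (#8). Advance 3.
Byte at offset 19: 0xE7 = 11100111 → 3-byte char (#9). Advance 3.
Reached end at offset 22 after 9 code points.

9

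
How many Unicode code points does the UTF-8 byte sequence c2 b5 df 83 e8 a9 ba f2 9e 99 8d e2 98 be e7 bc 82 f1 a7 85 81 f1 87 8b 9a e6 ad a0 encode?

Byte at offset 0: 0xC2 = 11000010 → 2-byte char (#1). Advance 2.
Byte at offset 2: 0xDF = 11011111 → 2-byte char (#2). Advance 2.
Byte at offset 4: 0xE8 = 11101000 → 3-byte char (#3). Advance 3.
Byte at offset 7: 0xF2 = 11110010 → 4-byte char (#4). Advance 4.
Byte at offset 11: 0xE2 = 11100010 → 3-byte char (#5). Advance 3.
Byte at offset 14: 0xE7 = 11100111 → 3-byte char (#6). Advance 3.
Byte at offset 17: 0xF1 = 11110001 → 4-byte char (#7). Advance 4.
Byte at offset 21: 0xF1 = 11110001 → 4-byte char (#8). Advance 4.
Byte at offset 25: 0xE6 = 11100110 → 3-byte char (#9). Advance 3.
Reached end at offset 28 after 9 code points.

9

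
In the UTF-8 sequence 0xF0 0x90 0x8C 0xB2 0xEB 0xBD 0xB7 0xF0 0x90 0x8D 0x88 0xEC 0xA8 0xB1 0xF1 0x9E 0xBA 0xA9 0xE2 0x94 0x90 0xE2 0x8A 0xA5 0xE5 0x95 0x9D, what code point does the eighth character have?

U+555D

Offset 0: leading byte 0xF0 = 11110000 → 4-byte char #1 = F0 90 8C B2.
Offset 4: leading byte 0xEB = 11101011 → 3-byte char #2 = EB BD B7.
Offset 7: leading byte 0xF0 = 11110000 → 4-byte char #3 = F0 90 8D 88.
Offset 11: leading byte 0xEC = 11101100 → 3-byte char #4 = EC A8 B1.
Offset 14: leading byte 0xF1 = 11110001 → 4-byte char #5 = F1 9E BA A9.
Offset 18: leading byte 0xE2 = 11100010 → 3-byte char #6 = E2 94 90.
Offset 21: leading byte 0xE2 = 11100010 → 3-byte char #7 = E2 8A A5.
Offset 24: leading byte 0xE5 = 11100101 → 3-byte char #8 = E5 95 9D.
Leading byte 0xE5 = 11100101 matches 1110xxxx → 3-byte sequence.
Byte 1: 0xE5 = 11100101, payload 0101 (4 bits).
Byte 2: 0x95 = 10010101 (10xxxxxx ✓), payload 010101.
Byte 3: 0x9D = 10011101 (10xxxxxx ✓), payload 011101.
Concatenate: 0101010101011101 = 0x555D (16 bits → U+555D).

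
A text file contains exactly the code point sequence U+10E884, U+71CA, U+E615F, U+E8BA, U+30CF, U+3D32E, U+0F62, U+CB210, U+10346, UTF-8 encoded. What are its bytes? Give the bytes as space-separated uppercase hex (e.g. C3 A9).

F4 8E A2 84 E7 87 8A F3 A6 85 9F EE A2 BA E3 83 8F F0 BD 8C AE E0 BD A2 F3 8B 88 90 F0 90 8D 86

U+10E884: 4-byte form → F4 8E A2 84.
U+71CA: 3-byte form → E7 87 8A.
U+E615F: 4-byte form → F3 A6 85 9F.
U+E8BA: 3-byte form → EE A2 BA.
U+30CF: 3-byte form → E3 83 8F.
U+3D32E: 4-byte form → F0 BD 8C AE.
U+0F62: 3-byte form → E0 BD A2.
U+CB210: 4-byte form → F3 8B 88 90.
U+10346: 4-byte form → F0 90 8D 86.
Concatenated (32 bytes): F4 8E A2 84 E7 87 8A F3 A6 85 9F EE A2 BA E3 83 8F F0 BD 8C AE E0 BD A2 F3 8B 88 90 F0 90 8D 86.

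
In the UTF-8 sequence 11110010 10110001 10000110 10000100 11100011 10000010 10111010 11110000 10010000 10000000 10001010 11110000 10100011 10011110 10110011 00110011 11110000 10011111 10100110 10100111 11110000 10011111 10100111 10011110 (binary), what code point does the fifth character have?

U+0033

Offset 0: leading byte 0xF2 = 11110010 → 4-byte char #1 = F2 B1 86 84.
Offset 4: leading byte 0xE3 = 11100011 → 3-byte char #2 = E3 82 BA.
Offset 7: leading byte 0xF0 = 11110000 → 4-byte char #3 = F0 90 80 8A.
Offset 11: leading byte 0xF0 = 11110000 → 4-byte char #4 = F0 A3 9E B3.
Offset 15: leading byte 0x33 = 00110011 → 1-byte char #5 = 33.
Leading byte 0x33 = 00110011 matches 0xxxxxxx → 1-byte sequence.
Byte 1: 0x33 = 00110011, payload 0110011 (7 bits).
Concatenate: 0110011 = 0x33 (7 bits → U+0033).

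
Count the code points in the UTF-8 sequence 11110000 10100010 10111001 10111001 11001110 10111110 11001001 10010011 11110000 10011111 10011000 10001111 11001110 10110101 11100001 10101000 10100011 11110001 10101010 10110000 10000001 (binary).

7

Byte at offset 0: 0xF0 = 11110000 → 4-byte char (#1). Advance 4.
Byte at offset 4: 0xCE = 11001110 → 2-byte char (#2). Advance 2.
Byte at offset 6: 0xC9 = 11001001 → 2-byte char (#3). Advance 2.
Byte at offset 8: 0xF0 = 11110000 → 4-byte char (#4). Advance 4.
Byte at offset 12: 0xCE = 11001110 → 2-byte char (#5). Advance 2.
Byte at offset 14: 0xE1 = 11100001 → 3-byte char (#6). Advance 3.
Byte at offset 17: 0xF1 = 11110001 → 4-byte char (#7). Advance 4.
Reached end at offset 21 after 7 code points.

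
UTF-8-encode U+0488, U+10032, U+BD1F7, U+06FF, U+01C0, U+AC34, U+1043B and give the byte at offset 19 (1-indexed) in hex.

0x90

1-indexed offset 19 is 0-indexed offset 18.
U+0488 → 2-byte form D2 88 at offsets 0–1.
U+10032 → 4-byte form F0 90 80 B2 at offsets 2–5.
U+BD1F7 → 4-byte form F2 BD 87 B7 at offsets 6–9.
U+06FF → 2-byte form DB BF at offsets 10–11.
U+01C0 → 2-byte form C7 80 at offsets 12–13.
U+AC34 → 3-byte form EA B0 B4 at offsets 14–16.
U+1043B → 4-byte form F0 90 90 BB at offsets 17–20.
Offset 18 falls in char 7's range; it's byte 2 of F0 90 90 BB = 0x90.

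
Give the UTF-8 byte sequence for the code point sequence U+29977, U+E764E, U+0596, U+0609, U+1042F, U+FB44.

U+29977: 4-byte form → F0 A9 A5 B7.
U+E764E: 4-byte form → F3 A7 99 8E.
U+0596: 2-byte form → D6 96.
U+0609: 2-byte form → D8 89.
U+1042F: 4-byte form → F0 90 90 AF.
U+FB44: 3-byte form → EF AD 84.
Concatenated (19 bytes): F0 A9 A5 B7 F3 A7 99 8E D6 96 D8 89 F0 90 90 AF EF AD 84.

F0 A9 A5 B7 F3 A7 99 8E D6 96 D8 89 F0 90 90 AF EF AD 84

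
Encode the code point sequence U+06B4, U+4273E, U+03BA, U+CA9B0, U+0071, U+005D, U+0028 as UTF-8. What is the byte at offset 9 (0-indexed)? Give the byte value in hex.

U+06B4 → 2-byte form DA B4 at offsets 0–1.
U+4273E → 4-byte form F1 82 9C BE at offsets 2–5.
U+03BA → 2-byte form CE BA at offsets 6–7.
U+CA9B0 → 4-byte form F3 8A A6 B0 at offsets 8–11.
Offset 9 falls in char 4's range; it's byte 2 of F3 8A A6 B0 = 0x8A.

0x8A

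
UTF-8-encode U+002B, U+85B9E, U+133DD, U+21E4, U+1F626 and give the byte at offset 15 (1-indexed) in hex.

0x98

1-indexed offset 15 is 0-indexed offset 14.
U+002B → 1-byte form 2B at offsets 0–0.
U+85B9E → 4-byte form F2 85 AE 9E at offsets 1–4.
U+133DD → 4-byte form F0 93 8F 9D at offsets 5–8.
U+21E4 → 3-byte form E2 87 A4 at offsets 9–11.
U+1F626 → 4-byte form F0 9F 98 A6 at offsets 12–15.
Offset 14 falls in char 5's range; it's byte 3 of F0 9F 98 A6 = 0x98.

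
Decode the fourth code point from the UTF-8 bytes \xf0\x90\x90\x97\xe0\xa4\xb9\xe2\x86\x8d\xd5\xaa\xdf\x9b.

Offset 0: leading byte 0xF0 = 11110000 → 4-byte char #1 = F0 90 90 97.
Offset 4: leading byte 0xE0 = 11100000 → 3-byte char #2 = E0 A4 B9.
Offset 7: leading byte 0xE2 = 11100010 → 3-byte char #3 = E2 86 8D.
Offset 10: leading byte 0xD5 = 11010101 → 2-byte char #4 = D5 AA.
Leading byte 0xD5 = 11010101 matches 110xxxxx → 2-byte sequence.
Byte 1: 0xD5 = 11010101, payload 10101 (5 bits).
Byte 2: 0xAA = 10101010 (10xxxxxx ✓), payload 101010.
Concatenate: 10101101010 = 0x56A (11 bits → U+056A).

U+056A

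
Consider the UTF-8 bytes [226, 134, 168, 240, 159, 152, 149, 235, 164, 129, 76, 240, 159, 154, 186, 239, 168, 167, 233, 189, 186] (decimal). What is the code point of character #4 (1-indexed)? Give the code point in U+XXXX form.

Offset 0: leading byte 0xE2 = 11100010 → 3-byte char #1 = E2 86 A8.
Offset 3: leading byte 0xF0 = 11110000 → 4-byte char #2 = F0 9F 98 95.
Offset 7: leading byte 0xEB = 11101011 → 3-byte char #3 = EB A4 81.
Offset 10: leading byte 0x4C = 01001100 → 1-byte char #4 = 4C.
Leading byte 0x4C = 01001100 matches 0xxxxxxx → 1-byte sequence.
Byte 1: 0x4C = 01001100, payload 1001100 (7 bits).
Concatenate: 1001100 = 0x4C (7 bits → U+004C).

U+004C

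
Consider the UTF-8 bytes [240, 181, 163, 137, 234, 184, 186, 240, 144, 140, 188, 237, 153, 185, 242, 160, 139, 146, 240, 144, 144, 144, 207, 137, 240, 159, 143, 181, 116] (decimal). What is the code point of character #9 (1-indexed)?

U+0074

Offset 0: leading byte 0xF0 = 11110000 → 4-byte char #1 = F0 B5 A3 89.
Offset 4: leading byte 0xEA = 11101010 → 3-byte char #2 = EA B8 BA.
Offset 7: leading byte 0xF0 = 11110000 → 4-byte char #3 = F0 90 8C BC.
Offset 11: leading byte 0xED = 11101101 → 3-byte char #4 = ED 99 B9.
Offset 14: leading byte 0xF2 = 11110010 → 4-byte char #5 = F2 A0 8B 92.
Offset 18: leading byte 0xF0 = 11110000 → 4-byte char #6 = F0 90 90 90.
Offset 22: leading byte 0xCF = 11001111 → 2-byte char #7 = CF 89.
Offset 24: leading byte 0xF0 = 11110000 → 4-byte char #8 = F0 9F 8F B5.
Offset 28: leading byte 0x74 = 01110100 → 1-byte char #9 = 74.
Leading byte 0x74 = 01110100 matches 0xxxxxxx → 1-byte sequence.
Byte 1: 0x74 = 01110100, payload 1110100 (7 bits).
Concatenate: 1110100 = 0x74 (7 bits → U+0074).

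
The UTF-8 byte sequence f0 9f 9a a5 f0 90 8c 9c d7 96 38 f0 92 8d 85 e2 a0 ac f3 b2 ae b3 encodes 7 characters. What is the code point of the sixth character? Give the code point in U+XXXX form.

Offset 0: leading byte 0xF0 = 11110000 → 4-byte char #1 = F0 9F 9A A5.
Offset 4: leading byte 0xF0 = 11110000 → 4-byte char #2 = F0 90 8C 9C.
Offset 8: leading byte 0xD7 = 11010111 → 2-byte char #3 = D7 96.
Offset 10: leading byte 0x38 = 00111000 → 1-byte char #4 = 38.
Offset 11: leading byte 0xF0 = 11110000 → 4-byte char #5 = F0 92 8D 85.
Offset 15: leading byte 0xE2 = 11100010 → 3-byte char #6 = E2 A0 AC.
Leading byte 0xE2 = 11100010 matches 1110xxxx → 3-byte sequence.
Byte 1: 0xE2 = 11100010, payload 0010 (4 bits).
Byte 2: 0xA0 = 10100000 (10xxxxxx ✓), payload 100000.
Byte 3: 0xAC = 10101100 (10xxxxxx ✓), payload 101100.
Concatenate: 0010100000101100 = 0x282C (16 bits → U+282C).

U+282C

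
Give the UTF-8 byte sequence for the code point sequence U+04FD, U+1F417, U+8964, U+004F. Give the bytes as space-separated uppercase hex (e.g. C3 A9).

D3 BD F0 9F 90 97 E8 A5 A4 4F

U+04FD: 2-byte form → D3 BD.
U+1F417: 4-byte form → F0 9F 90 97.
U+8964: 3-byte form → E8 A5 A4.
U+004F: 1-byte form → 4F.
Concatenated (10 bytes): D3 BD F0 9F 90 97 E8 A5 A4 4F.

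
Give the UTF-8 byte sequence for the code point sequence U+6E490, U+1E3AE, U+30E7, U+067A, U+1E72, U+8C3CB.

F1 AE 92 90 F0 9E 8E AE E3 83 A7 D9 BA E1 B9 B2 F2 8C 8F 8B

U+6E490: 4-byte form → F1 AE 92 90.
U+1E3AE: 4-byte form → F0 9E 8E AE.
U+30E7: 3-byte form → E3 83 A7.
U+067A: 2-byte form → D9 BA.
U+1E72: 3-byte form → E1 B9 B2.
U+8C3CB: 4-byte form → F2 8C 8F 8B.
Concatenated (20 bytes): F1 AE 92 90 F0 9E 8E AE E3 83 A7 D9 BA E1 B9 B2 F2 8C 8F 8B.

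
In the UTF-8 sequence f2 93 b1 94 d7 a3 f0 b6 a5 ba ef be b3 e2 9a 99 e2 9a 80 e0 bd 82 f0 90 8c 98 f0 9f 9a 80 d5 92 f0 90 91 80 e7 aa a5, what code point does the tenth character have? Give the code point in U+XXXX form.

Offset 0: leading byte 0xF2 = 11110010 → 4-byte char #1 = F2 93 B1 94.
Offset 4: leading byte 0xD7 = 11010111 → 2-byte char #2 = D7 A3.
Offset 6: leading byte 0xF0 = 11110000 → 4-byte char #3 = F0 B6 A5 BA.
Offset 10: leading byte 0xEF = 11101111 → 3-byte char #4 = EF BE B3.
Offset 13: leading byte 0xE2 = 11100010 → 3-byte char #5 = E2 9A 99.
Offset 16: leading byte 0xE2 = 11100010 → 3-byte char #6 = E2 9A 80.
Offset 19: leading byte 0xE0 = 11100000 → 3-byte char #7 = E0 BD 82.
Offset 22: leading byte 0xF0 = 11110000 → 4-byte char #8 = F0 90 8C 98.
Offset 26: leading byte 0xF0 = 11110000 → 4-byte char #9 = F0 9F 9A 80.
Offset 30: leading byte 0xD5 = 11010101 → 2-byte char #10 = D5 92.
Leading byte 0xD5 = 11010101 matches 110xxxxx → 2-byte sequence.
Byte 1: 0xD5 = 11010101, payload 10101 (5 bits).
Byte 2: 0x92 = 10010010 (10xxxxxx ✓), payload 010010.
Concatenate: 10101010010 = 0x552 (11 bits → U+0552).

U+0552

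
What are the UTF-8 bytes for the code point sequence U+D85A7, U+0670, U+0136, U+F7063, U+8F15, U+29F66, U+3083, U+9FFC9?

F3 98 96 A7 D9 B0 C4 B6 F3 B7 81 A3 E8 BC 95 F0 A9 BD A6 E3 82 83 F2 9F BF 89

U+D85A7: 4-byte form → F3 98 96 A7.
U+0670: 2-byte form → D9 B0.
U+0136: 2-byte form → C4 B6.
U+F7063: 4-byte form → F3 B7 81 A3.
U+8F15: 3-byte form → E8 BC 95.
U+29F66: 4-byte form → F0 A9 BD A6.
U+3083: 3-byte form → E3 82 83.
U+9FFC9: 4-byte form → F2 9F BF 89.
Concatenated (26 bytes): F3 98 96 A7 D9 B0 C4 B6 F3 B7 81 A3 E8 BC 95 F0 A9 BD A6 E3 82 83 F2 9F BF 89.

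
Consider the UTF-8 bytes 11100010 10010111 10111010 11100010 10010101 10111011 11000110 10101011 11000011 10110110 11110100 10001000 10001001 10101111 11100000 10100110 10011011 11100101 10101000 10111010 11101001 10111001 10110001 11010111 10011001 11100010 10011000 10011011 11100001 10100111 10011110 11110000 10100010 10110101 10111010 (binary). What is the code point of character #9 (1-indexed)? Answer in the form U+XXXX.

Offset 0: leading byte 0xE2 = 11100010 → 3-byte char #1 = E2 97 BA.
Offset 3: leading byte 0xE2 = 11100010 → 3-byte char #2 = E2 95 BB.
Offset 6: leading byte 0xC6 = 11000110 → 2-byte char #3 = C6 AB.
Offset 8: leading byte 0xC3 = 11000011 → 2-byte char #4 = C3 B6.
Offset 10: leading byte 0xF4 = 11110100 → 4-byte char #5 = F4 88 89 AF.
Offset 14: leading byte 0xE0 = 11100000 → 3-byte char #6 = E0 A6 9B.
Offset 17: leading byte 0xE5 = 11100101 → 3-byte char #7 = E5 A8 BA.
Offset 20: leading byte 0xE9 = 11101001 → 3-byte char #8 = E9 B9 B1.
Offset 23: leading byte 0xD7 = 11010111 → 2-byte char #9 = D7 99.
Leading byte 0xD7 = 11010111 matches 110xxxxx → 2-byte sequence.
Byte 1: 0xD7 = 11010111, payload 10111 (5 bits).
Byte 2: 0x99 = 10011001 (10xxxxxx ✓), payload 011001.
Concatenate: 10111011001 = 0x5D9 (11 bits → U+05D9).

U+05D9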